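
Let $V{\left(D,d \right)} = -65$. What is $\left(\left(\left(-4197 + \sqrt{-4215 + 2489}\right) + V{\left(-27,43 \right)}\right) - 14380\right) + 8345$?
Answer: $-10297 + i \sqrt{1726} \approx -10297.0 + 41.545 i$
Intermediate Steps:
$\left(\left(\left(-4197 + \sqrt{-4215 + 2489}\right) + V{\left(-27,43 \right)}\right) - 14380\right) + 8345 = \left(\left(\left(-4197 + \sqrt{-4215 + 2489}\right) - 65\right) - 14380\right) + 8345 = \left(\left(\left(-4197 + \sqrt{-1726}\right) - 65\right) - 14380\right) + 8345 = \left(\left(\left(-4197 + i \sqrt{1726}\right) - 65\right) - 14380\right) + 8345 = \left(\left(-4262 + i \sqrt{1726}\right) - 14380\right) + 8345 = \left(-18642 + i \sqrt{1726}\right) + 8345 = -10297 + i \sqrt{1726}$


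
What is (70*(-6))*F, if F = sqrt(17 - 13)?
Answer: -840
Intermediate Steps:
F = 2 (F = sqrt(4) = 2)
(70*(-6))*F = (70*(-6))*2 = -420*2 = -840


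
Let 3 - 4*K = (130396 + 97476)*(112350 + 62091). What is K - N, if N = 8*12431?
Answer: -39750617341/4 ≈ -9.9376e+9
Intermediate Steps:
K = -39750219549/4 (K = ¾ - (130396 + 97476)*(112350 + 62091)/4 = ¾ - 56968*174441 = ¾ - ¼*39750219552 = ¾ - 9937554888 = -39750219549/4 ≈ -9.9376e+9)
N = 99448
K - N = -39750219549/4 - 1*99448 = -39750219549/4 - 99448 = -39750617341/4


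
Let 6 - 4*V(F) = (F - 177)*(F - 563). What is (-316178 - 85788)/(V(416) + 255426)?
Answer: -1607864/1056843 ≈ -1.5214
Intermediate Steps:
V(F) = 3/2 - (-563 + F)*(-177 + F)/4 (V(F) = 3/2 - (F - 177)*(F - 563)/4 = 3/2 - (-177 + F)*(-563 + F)/4 = 3/2 - (-563 + F)*(-177 + F)/4)
(-316178 - 85788)/(V(416) + 255426) = (-316178 - 85788)/((-99645/4 + 185*416 - ¼*416²) + 255426) = -401966/((-99645/4 + 76960 - ¼*173056) + 255426) = -401966/((-99645/4 + 76960 - 43264) + 255426) = -401966/(35139/4 + 255426) = -401966/1056843/4 = -401966*4/1056843 = -1607864/1056843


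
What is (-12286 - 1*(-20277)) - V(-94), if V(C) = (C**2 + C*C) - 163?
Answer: -9518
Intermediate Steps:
V(C) = -163 + 2*C**2 (V(C) = (C**2 + C**2) - 163 = 2*C**2 - 163 = -163 + 2*C**2)
(-12286 - 1*(-20277)) - V(-94) = (-12286 - 1*(-20277)) - (-163 + 2*(-94)**2) = (-12286 + 20277) - (-163 + 2*8836) = 7991 - (-163 + 17672) = 7991 - 1*17509 = 7991 - 17509 = -9518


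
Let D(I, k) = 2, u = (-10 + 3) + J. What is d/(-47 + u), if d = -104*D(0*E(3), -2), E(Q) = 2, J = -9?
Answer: 208/63 ≈ 3.3016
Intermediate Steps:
u = -16 (u = (-10 + 3) - 9 = -7 - 9 = -16)
d = -208 (d = -104*2 = -208)
d/(-47 + u) = -208/(-47 - 16) = -208/(-63) = -1/63*(-208) = 208/63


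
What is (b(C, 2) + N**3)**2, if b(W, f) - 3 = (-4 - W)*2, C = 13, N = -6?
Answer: 61009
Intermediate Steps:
b(W, f) = -5 - 2*W (b(W, f) = 3 + (-4 - W)*2 = 3 + (-8 - 2*W) = -5 - 2*W)
(b(C, 2) + N**3)**2 = ((-5 - 2*13) + (-6)**3)**2 = ((-5 - 26) - 216)**2 = (-31 - 216)**2 = (-247)**2 = 61009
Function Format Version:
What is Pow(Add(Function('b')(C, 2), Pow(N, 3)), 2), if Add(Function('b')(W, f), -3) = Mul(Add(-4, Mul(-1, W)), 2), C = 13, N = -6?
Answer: 61009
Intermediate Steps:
Function('b')(W, f) = Add(-5, Mul(-2, W)) (Function('b')(W, f) = Add(3, Mul(Add(-4, Mul(-1, W)), 2)) = Add(3, Add(-8, Mul(-2, W))) = Add(-5, Mul(-2, W)))
Pow(Add(Function('b')(C, 2), Pow(N, 3)), 2) = Pow(Add(Add(-5, Mul(-2, 13)), Pow(-6, 3)), 2) = Pow(Add(Add(-5, -26), -216), 2) = Pow(Add(-31, -216), 2) = Pow(-247, 2) = 61009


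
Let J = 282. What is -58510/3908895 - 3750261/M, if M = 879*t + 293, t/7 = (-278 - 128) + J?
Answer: 2922950424661/596246425941 ≈ 4.9023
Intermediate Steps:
t = -868 (t = 7*((-278 - 128) + 282) = 7*(-406 + 282) = 7*(-124) = -868)
M = -762679 (M = 879*(-868) + 293 = -762972 + 293 = -762679)
-58510/3908895 - 3750261/M = -58510/3908895 - 3750261/(-762679) = -58510*1/3908895 - 3750261*(-1/762679) = -11702/781779 + 3750261/762679 = 2922950424661/596246425941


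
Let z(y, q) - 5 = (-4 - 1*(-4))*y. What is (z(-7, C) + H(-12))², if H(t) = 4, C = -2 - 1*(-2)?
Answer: 81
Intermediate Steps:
C = 0 (C = -2 + 2 = 0)
z(y, q) = 5 (z(y, q) = 5 + (-4 - 1*(-4))*y = 5 + (-4 + 4)*y = 5 + 0*y = 5 + 0 = 5)
(z(-7, C) + H(-12))² = (5 + 4)² = 9² = 81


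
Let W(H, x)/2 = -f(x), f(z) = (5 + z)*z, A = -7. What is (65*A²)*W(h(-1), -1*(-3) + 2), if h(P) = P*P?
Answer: -318500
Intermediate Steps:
h(P) = P²
f(z) = z*(5 + z)
W(H, x) = -2*x*(5 + x) (W(H, x) = 2*(-x*(5 + x)) = -2*x*(5 + x))
(65*A²)*W(h(-1), -1*(-3) + 2) = (65*(-7)²)*(-2*(-1*(-3) + 2)*(5 + (-1*(-3) + 2))) = (65*49)*(-2*(3 + 2)*(5 + (3 + 2))) = 3185*(-2*5*(5 + 5)) = 3185*(-2*5*10) = 3185*(-100) = -318500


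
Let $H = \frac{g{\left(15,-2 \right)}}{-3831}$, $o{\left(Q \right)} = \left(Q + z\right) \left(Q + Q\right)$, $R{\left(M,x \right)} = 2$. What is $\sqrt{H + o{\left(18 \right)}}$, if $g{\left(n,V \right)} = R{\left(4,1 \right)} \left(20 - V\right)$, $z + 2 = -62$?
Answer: $\frac{2 i \sqrt{6076138395}}{3831} \approx 40.694 i$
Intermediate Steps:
$z = -64$ ($z = -2 - 62 = -64$)
$g{\left(n,V \right)} = 40 - 2 V$ ($g{\left(n,V \right)} = 2 \left(20 - V\right) = 40 - 2 V$)
$o{\left(Q \right)} = 2 Q \left(-64 + Q\right)$ ($o{\left(Q \right)} = \left(Q - 64\right) \left(Q + Q\right) = \left(-64 + Q\right) 2 Q = 2 Q \left(-64 + Q\right)$)
$H = - \frac{44}{3831}$ ($H = \frac{40 - -4}{-3831} = \left(40 + 4\right) \left(- \frac{1}{3831}\right) = 44 \left(- \frac{1}{3831}\right) = - \frac{44}{3831} \approx -0.011485$)
$\sqrt{H + o{\left(18 \right)}} = \sqrt{- \frac{44}{3831} + 2 \cdot 18 \left(-64 + 18\right)} = \sqrt{- \frac{44}{3831} + 2 \cdot 18 \left(-46\right)} = \sqrt{- \frac{44}{3831} - 1656} = \sqrt{- \frac{6344180}{3831}} = \frac{2 i \sqrt{6076138395}}{3831}$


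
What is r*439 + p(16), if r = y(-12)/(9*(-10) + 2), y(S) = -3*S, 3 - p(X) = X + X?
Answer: -4589/22 ≈ -208.59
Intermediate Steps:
p(X) = 3 - 2*X (p(X) = 3 - (X + X) = 3 - 2*X)
r = -9/22 (r = (-3*(-12))/(9*(-10) + 2) = 36/(-90 + 2) = 36/(-88) = 36*(-1/88) = -9/22 ≈ -0.40909)
r*439 + p(16) = -9/22*439 + (3 - 2*16) = -3951/22 + (3 - 32) = -3951/22 - 29 = -4589/22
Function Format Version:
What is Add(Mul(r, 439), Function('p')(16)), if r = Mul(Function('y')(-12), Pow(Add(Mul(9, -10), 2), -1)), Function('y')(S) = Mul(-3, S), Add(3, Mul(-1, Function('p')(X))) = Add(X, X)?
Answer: Rational(-4589, 22) ≈ -208.59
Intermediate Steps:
Function('p')(X) = Add(3, Mul(-2, X)) (Function('p')(X) = Add(3, Mul(-1, Add(X, X))) = Add(3, Mul(-1, Mul(2, X))) = Add(3, Mul(-2, X)))
r = Rational(-9, 22) (r = Mul(Mul(-3, -12), Pow(Add(Mul(9, -10), 2), -1)) = Mul(36, Pow(Add(-90, 2), -1)) = Mul(36, Pow(-88, -1)) = Mul(36, Rational(-1, 88)) = Rational(-9, 22) ≈ -0.40909)
Add(Mul(r, 439), Function('p')(16)) = Add(Mul(Rational(-9, 22), 439), Add(3, Mul(-2, 16))) = Add(Rational(-3951, 22), Add(3, -32)) = Add(Rational(-3951, 22), -29) = Rational(-4589, 22)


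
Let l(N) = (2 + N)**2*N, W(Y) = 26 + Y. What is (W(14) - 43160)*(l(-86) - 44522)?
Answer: 28085694560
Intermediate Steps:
l(N) = N*(2 + N)**2
(W(14) - 43160)*(l(-86) - 44522) = ((26 + 14) - 43160)*(-86*(2 - 86)**2 - 44522) = (40 - 43160)*(-86*(-84)**2 - 44522) = -43120*(-86*7056 - 44522) = -43120*(-606816 - 44522) = -43120*(-651338) = 28085694560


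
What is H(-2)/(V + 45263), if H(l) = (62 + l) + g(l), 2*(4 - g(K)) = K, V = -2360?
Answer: 65/42903 ≈ 0.0015150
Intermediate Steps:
g(K) = 4 - K/2
H(l) = 66 + l/2 (H(l) = (62 + l) + (4 - l/2) = 66 + l/2)
H(-2)/(V + 45263) = (66 + (1/2)*(-2))/(-2360 + 45263) = (66 - 1)/42903 = 65*(1/42903) = 65/42903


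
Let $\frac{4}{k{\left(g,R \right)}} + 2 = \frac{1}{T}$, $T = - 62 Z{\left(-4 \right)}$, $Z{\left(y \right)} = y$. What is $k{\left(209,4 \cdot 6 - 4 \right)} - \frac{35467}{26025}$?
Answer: $- \frac{2891531}{858825} \approx -3.3668$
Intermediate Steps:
$T = 248$ ($T = \left(-62\right) \left(-4\right) = 248$)
$k{\left(g,R \right)} = - \frac{992}{495}$ ($k{\left(g,R \right)} = \frac{4}{-2 + \frac{1}{248}} = \frac{4}{- \frac{495}{248}} = 4 \left(- \frac{248}{495}\right) = - \frac{992}{495}$)
$k{\left(209,4 \cdot 6 - 4 \right)} - \frac{35467}{26025} = - \frac{992}{495} - \frac{35467}{26025} = - \frac{2891531}{858825}$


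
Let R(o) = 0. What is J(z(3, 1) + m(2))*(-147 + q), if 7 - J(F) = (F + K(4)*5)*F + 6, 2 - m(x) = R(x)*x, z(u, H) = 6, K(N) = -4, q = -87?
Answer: -22698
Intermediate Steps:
m(x) = 2 (m(x) = 2 - 0*x = 2 - 1*0 = 2 + 0 = 2)
J(F) = 1 - F*(-20 + F) (J(F) = 7 - ((F - 4*5)*F + 6) = 7 - ((F - 20)*F + 6) = 7 - ((-20 + F)*F + 6) = 7 - (F*(-20 + F) + 6) = 7 - (6 + F*(-20 + F)) = 7 + (-6 - F*(-20 + F)) = 1 - F*(-20 + F))
J(z(3, 1) + m(2))*(-147 + q) = (1 - (6 + 2)² + 20*(6 + 2))*(-147 - 87) = (1 - 1*8² + 20*8)*(-234) = (1 - 1*64 + 160)*(-234) = (1 - 64 + 160)*(-234) = 97*(-234) = -22698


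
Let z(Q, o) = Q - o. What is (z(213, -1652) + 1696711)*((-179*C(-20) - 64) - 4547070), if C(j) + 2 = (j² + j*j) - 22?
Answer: -7959591681888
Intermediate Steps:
C(j) = -24 + 2*j² (C(j) = -2 + ((j² + j*j) - 22) = -2 + ((j² + j²) - 22) = -2 + (2*j² - 22) = -2 + (-22 + 2*j²) = -24 + 2*j²)
(z(213, -1652) + 1696711)*((-179*C(-20) - 64) - 4547070) = ((213 - 1*(-1652)) + 1696711)*((-179*(-24 + 2*(-20)²) - 64) - 4547070) = ((213 + 1652) + 1696711)*((-179*(-24 + 2*400) - 64) - 4547070) = (1865 + 1696711)*((-179*(-24 + 800) - 64) - 4547070) = 1698576*((-179*776 - 64) - 4547070) = 1698576*((-138904 - 64) - 4547070) = 1698576*(-138968 - 4547070) = 1698576*(-4686038) = -7959591681888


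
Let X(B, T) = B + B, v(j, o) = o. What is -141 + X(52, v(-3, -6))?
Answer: -37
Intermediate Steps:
X(B, T) = 2*B
-141 + X(52, v(-3, -6)) = -141 + 2*52 = -141 + 104 = -37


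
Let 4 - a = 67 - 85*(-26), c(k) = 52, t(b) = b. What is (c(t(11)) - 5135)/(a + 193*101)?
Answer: -5083/17220 ≈ -0.29518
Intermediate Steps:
a = -2273 (a = 4 - (67 - 85*(-26)) = 4 - (67 + 2210) = 4 - 1*2277 = 4 - 2277 = -2273)
(c(t(11)) - 5135)/(a + 193*101) = (52 - 5135)/(-2273 + 193*101) = -5083/(-2273 + 19493) = -5083/17220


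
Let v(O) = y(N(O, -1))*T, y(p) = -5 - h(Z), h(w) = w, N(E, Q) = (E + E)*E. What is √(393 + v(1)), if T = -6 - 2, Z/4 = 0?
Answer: √433 ≈ 20.809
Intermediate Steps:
Z = 0 (Z = 4*0 = 0)
N(E, Q) = 2*E² (N(E, Q) = (2*E)*E = 2*E²)
y(p) = -5 (y(p) = -5 - 1*0 = -5 + 0 = -5)
T = -8
v(O) = 40 (v(O) = -5*(-8) = 40)
√(393 + v(1)) = √(393 + 40) = √433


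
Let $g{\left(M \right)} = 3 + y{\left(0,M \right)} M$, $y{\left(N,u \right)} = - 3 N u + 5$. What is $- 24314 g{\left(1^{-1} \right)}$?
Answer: $-194512$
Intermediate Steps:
$y{\left(N,u \right)} = 5 - 3 N u$ ($y{\left(N,u \right)} = - 3 N u + 5 = 5 - 3 N u$)
$g{\left(M \right)} = 3 + 5 M$ ($g{\left(M \right)} = 3 + \left(5 - 0 M\right) M = 3 + \left(5 + 0\right) M = 3 + 5 M$)
$- 24314 g{\left(1^{-1} \right)} = - 24314 \left(3 + \frac{5}{1}\right) = - 24314 \left(3 + 5 \cdot 1\right) = - 24314 \left(3 + 5\right) = \left(-24314\right) 8 = -194512$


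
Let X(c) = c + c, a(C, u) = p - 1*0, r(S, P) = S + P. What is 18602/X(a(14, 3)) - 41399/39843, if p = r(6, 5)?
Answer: 370124354/438273 ≈ 844.51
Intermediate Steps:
r(S, P) = P + S
p = 11 (p = 5 + 6 = 11)
a(C, u) = 11 (a(C, u) = 11 - 1*0 = 11 + 0 = 11)
X(c) = 2*c
18602/X(a(14, 3)) - 41399/39843 = 18602/((2*11)) - 41399/39843 = 18602/22 - 41399*1/39843 = 18602*(1/22) - 41399/39843 = 9301/11 - 41399/39843 = 370124354/438273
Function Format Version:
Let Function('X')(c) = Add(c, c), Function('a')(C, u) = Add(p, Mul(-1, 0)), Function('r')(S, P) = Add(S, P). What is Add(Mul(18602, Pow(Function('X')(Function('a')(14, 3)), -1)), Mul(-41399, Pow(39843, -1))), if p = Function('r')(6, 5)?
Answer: Rational(370124354, 438273) ≈ 844.51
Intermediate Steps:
Function('r')(S, P) = Add(P, S)
p = 11 (p = Add(5, 6) = 11)
Function('a')(C, u) = 11 (Function('a')(C, u) = Add(11, Mul(-1, 0)) = Add(11, 0) = 11)
Function('X')(c) = Mul(2, c)
Add(Mul(18602, Pow(Function('X')(Function('a')(14, 3)), -1)), Mul(-41399, Pow(39843, -1))) = Add(Mul(18602, Pow(Mul(2, 11), -1)), Mul(-41399, Pow(39843, -1))) = Add(Mul(18602, Pow(22, -1)), Mul(-41399, Rational(1, 39843))) = Add(Mul(18602, Rational(1, 22)), Rational(-41399, 39843)) = Add(Rational(9301, 11), Rational(-41399, 39843)) = Rational(370124354, 438273)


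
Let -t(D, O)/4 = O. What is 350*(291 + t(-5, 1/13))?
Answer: 1322650/13 ≈ 1.0174e+5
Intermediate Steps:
t(D, O) = -4*O
350*(291 + t(-5, 1/13)) = 350*(291 - 4/13) = 350*(3779/13) = 1322650/13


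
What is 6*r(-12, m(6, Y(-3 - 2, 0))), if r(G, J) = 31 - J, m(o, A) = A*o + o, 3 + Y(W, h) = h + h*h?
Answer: 258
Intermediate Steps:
Y(W, h) = -3 + h + h**2 (Y(W, h) = -3 + (h + h*h) = -3 + (h + h**2) = -3 + h + h**2)
m(o, A) = o + A*o
6*r(-12, m(6, Y(-3 - 2, 0))) = 6*(31 - 6*(1 + (-3 + 0 + 0**2))) = 6*(31 - 6*(1 + (-3 + 0 + 0))) = 6*(31 - 6*(1 - 3)) = 6*(31 - 6*(-2)) = 6*(31 - 1*(-12)) = 6*(31 + 12) = 6*43 = 258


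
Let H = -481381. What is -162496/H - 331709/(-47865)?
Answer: 167456281169/23041301565 ≈ 7.2677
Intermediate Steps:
-162496/H - 331709/(-47865) = -162496/(-481381) - 331709/(-47865) = -162496*(-1/481381) - 331709*(-1/47865) = 162496/481381 + 331709/47865 = 167456281169/23041301565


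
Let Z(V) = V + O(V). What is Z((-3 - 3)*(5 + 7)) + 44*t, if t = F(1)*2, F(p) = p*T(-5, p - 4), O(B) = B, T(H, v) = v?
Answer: -408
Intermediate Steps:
Z(V) = 2*V (Z(V) = V + V = 2*V)
F(p) = p*(-4 + p) (F(p) = p*(p - 4) = p*(-4 + p))
t = -6 (t = (1*(-4 + 1))*2 = (1*(-3))*2 = -3*2 = -6)
Z((-3 - 3)*(5 + 7)) + 44*t = 2*((-3 - 3)*(5 + 7)) + 44*(-6) = 2*(-6*12) - 264 = 2*(-72) - 264 = -144 - 264 = -408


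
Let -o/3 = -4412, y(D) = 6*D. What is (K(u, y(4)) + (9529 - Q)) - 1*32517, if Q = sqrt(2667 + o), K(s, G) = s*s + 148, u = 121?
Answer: -8199 - 3*sqrt(1767) ≈ -8325.1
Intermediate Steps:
o = 13236 (o = -3*(-4412) = 13236)
K(s, G) = 148 + s**2 (K(s, G) = s**2 + 148 = 148 + s**2)
Q = 3*sqrt(1767) (Q = sqrt(2667 + 13236) = sqrt(15903) = 3*sqrt(1767) ≈ 126.11)
(K(u, y(4)) + (9529 - Q)) - 1*32517 = ((148 + 121**2) + (9529 - 3*sqrt(1767))) - 1*32517 = ((148 + 14641) + (9529 - 3*sqrt(1767))) - 32517 = (14789 + (9529 - 3*sqrt(1767))) - 32517 = (24318 - 3*sqrt(1767)) - 32517 = -8199 - 3*sqrt(1767)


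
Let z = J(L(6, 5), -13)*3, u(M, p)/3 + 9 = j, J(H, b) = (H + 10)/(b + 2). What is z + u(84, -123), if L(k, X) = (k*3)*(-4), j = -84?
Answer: -2883/11 ≈ -262.09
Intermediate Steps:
L(k, X) = -12*k (L(k, X) = (3*k)*(-4) = -12*k)
J(H, b) = (10 + H)/(2 + b)
u(M, p) = -279 (u(M, p) = -27 + 3*(-84) = -27 - 252 = -279)
z = 186/11 (z = ((10 - 12*6)/(2 - 13))*3 = ((10 - 72)/(-11))*3 = -1/11*(-62)*3 = (62/11)*3 = 186/11 ≈ 16.909)
z + u(84, -123) = 186/11 - 279 = -2883/11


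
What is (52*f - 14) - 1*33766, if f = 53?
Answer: -31024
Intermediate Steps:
(52*f - 14) - 1*33766 = (52*53 - 14) - 1*33766 = (2756 - 14) - 33766 = 2742 - 33766 = -31024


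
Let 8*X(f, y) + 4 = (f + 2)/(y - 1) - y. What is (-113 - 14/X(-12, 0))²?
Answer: 156025/9 ≈ 17336.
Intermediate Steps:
X(f, y) = -½ - y/8 + (2 + f)/(8*(-1 + y)) (X(f, y) = -½ + ((f + 2)/(y - 1) - y)/8 = -½ + ((2 + f)/(-1 + y) - y)/8 = -½ + (-y + (2 + f)/(-1 + y))/8 = -½ + (-y/8 + (2 + f)/(8*(-1 + y))) = -½ - y/8 + (2 + f)/(8*(-1 + y)))
(-113 - 14/X(-12, 0))² = (-113 - 14*8*(-1 + 0)/(6 - 12 - 1*0² - 3*0))² = (-113 - 14*(-8/(6 - 12 - 1*0 + 0)))² = (-113 - 14*(-8/(6 - 12 + 0 + 0)))² = (-113 - 14/((⅛)*(-1)*(-6)))² = (-113 - 14/¾)² = (-113 - 14*4/3)² = (-113 - 56/3)² = (-395/3)² = 156025/9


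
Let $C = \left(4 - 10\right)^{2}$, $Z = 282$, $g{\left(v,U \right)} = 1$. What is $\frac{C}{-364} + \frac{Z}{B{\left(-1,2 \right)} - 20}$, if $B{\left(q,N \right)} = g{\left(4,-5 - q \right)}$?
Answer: $- \frac{25833}{1729} \approx -14.941$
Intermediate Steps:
$B{\left(q,N \right)} = 1$
$C = 36$ ($C = \left(-6\right)^{2} = 36$)
$\frac{C}{-364} + \frac{Z}{B{\left(-1,2 \right)} - 20} = \frac{36}{-364} + \frac{282}{1 - 20} = 36 \left(- \frac{1}{364}\right) + \frac{282}{1 - 20} = - \frac{9}{91} + \frac{282}{-19} = - \frac{9}{91} + 282 \left(- \frac{1}{19}\right) = - \frac{9}{91} - \frac{282}{19} = - \frac{25833}{1729}$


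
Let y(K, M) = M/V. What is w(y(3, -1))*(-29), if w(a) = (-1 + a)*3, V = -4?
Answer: 261/4 ≈ 65.250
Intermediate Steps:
y(K, M) = -M/4 (y(K, M) = M/(-4) = M*(-1/4) = -M/4)
w(a) = -3 + 3*a
w(y(3, -1))*(-29) = (-3 + 3*(-1/4*(-1)))*(-29) = (-3 + 3*(1/4))*(-29) = (-3 + 3/4)*(-29) = -9/4*(-29) = 261/4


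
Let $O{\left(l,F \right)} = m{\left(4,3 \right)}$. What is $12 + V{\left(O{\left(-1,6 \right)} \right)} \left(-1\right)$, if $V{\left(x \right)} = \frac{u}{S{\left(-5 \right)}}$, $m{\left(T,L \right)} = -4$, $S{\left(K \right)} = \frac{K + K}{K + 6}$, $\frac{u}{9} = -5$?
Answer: $\frac{15}{2} \approx 7.5$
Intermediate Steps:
$u = -45$ ($u = 9 \left(-5\right) = -45$)
$S{\left(K \right)} = \frac{2 K}{6 + K}$
$O{\left(l,F \right)} = -4$
$V{\left(x \right)} = \frac{9}{2}$ ($V{\left(x \right)} = - \frac{45}{2 \left(-5\right) \frac{1}{6 - 5}} = - \frac{45}{2 \left(-5\right) 1^{-1}} = - \frac{45}{2 \left(-5\right) 1} = - \frac{45}{-10} = \left(-45\right) \left(- \frac{1}{10}\right) = \frac{9}{2}$)
$12 + V{\left(O{\left(-1,6 \right)} \right)} \left(-1\right) = 12 + \frac{9}{2} \left(-1\right) = 12 - \frac{9}{2} = \frac{15}{2}$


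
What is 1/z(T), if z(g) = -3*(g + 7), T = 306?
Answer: -1/939 ≈ -0.0010650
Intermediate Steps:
z(g) = -21 - 3*g (z(g) = -3*(7 + g) = -21 - 3*g)
1/z(T) = 1/(-21 - 3*306) = 1/(-21 - 918) = 1/(-939) = -1/939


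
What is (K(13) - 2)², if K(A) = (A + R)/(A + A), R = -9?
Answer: 576/169 ≈ 3.4083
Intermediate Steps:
K(A) = (-9 + A)/(2*A) (K(A) = (A - 9)/(A + A) = (-9 + A)/((2*A)) = (-9 + A)*(1/(2*A)) = (-9 + A)/(2*A))
(K(13) - 2)² = ((½)*(-9 + 13)/13 - 2)² = ((½)*(1/13)*4 - 2)² = (2/13 - 2)² = (-24/13)² = 576/169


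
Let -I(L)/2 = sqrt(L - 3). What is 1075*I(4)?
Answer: -2150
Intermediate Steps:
I(L) = -2*sqrt(-3 + L) (I(L) = -2*sqrt(L - 3) = -2*sqrt(-3 + L))
1075*I(4) = 1075*(-2*sqrt(-3 + 4)) = 1075*(-2*sqrt(1)) = 1075*(-2*1) = 1075*(-2) = -2150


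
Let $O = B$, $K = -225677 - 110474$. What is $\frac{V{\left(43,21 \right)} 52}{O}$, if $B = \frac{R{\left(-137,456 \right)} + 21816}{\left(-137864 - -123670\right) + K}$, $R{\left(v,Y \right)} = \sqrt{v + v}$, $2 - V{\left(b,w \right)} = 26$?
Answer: $\frac{953862189696}{47593813} - \frac{43723056 i \sqrt{274}}{47593813} \approx 20042.0 - 15.207 i$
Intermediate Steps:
$V{\left(b,w \right)} = -24$ ($V{\left(b,w \right)} = 2 - 26 = -24$)
$R{\left(v,Y \right)} = \sqrt{2} \sqrt{v}$ ($R{\left(v,Y \right)} = \sqrt{2 v} = \sqrt{2} \sqrt{v}$)
$K = -336151$ ($K = -225677 - 110474 = -336151$)
$B = - \frac{21816}{350345} - \frac{i \sqrt{274}}{350345}$ ($B = \frac{\sqrt{2} \sqrt{-137} + 21816}{\left(-137864 - -123670\right) - 336151} = \frac{\sqrt{2} i \sqrt{137} + 21816}{\left(-137864 + 123670\right) - 336151} = \frac{i \sqrt{274} + 21816}{-14194 - 336151} = \frac{21816 + i \sqrt{274}}{-350345} = \left(21816 + i \sqrt{274}\right) \left(- \frac{1}{350345}\right) = - \frac{21816}{350345} - \frac{i \sqrt{274}}{350345} \approx -0.06227 - 4.7248 \cdot 10^{-5} i$)
$O = - \frac{21816}{350345} - \frac{i \sqrt{274}}{350345} \approx -0.06227 - 4.7248 \cdot 10^{-5} i$
$\frac{V{\left(43,21 \right)} 52}{O} = \frac{\left(-24\right) 52}{- \frac{21816}{350345} - \frac{i \sqrt{274}}{350345}} = - \frac{1248}{- \frac{21816}{350345} - \frac{i \sqrt{274}}{350345}}$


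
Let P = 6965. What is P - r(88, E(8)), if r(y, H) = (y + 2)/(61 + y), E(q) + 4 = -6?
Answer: 1037695/149 ≈ 6964.4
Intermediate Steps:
E(q) = -10 (E(q) = -4 - 6 = -10)
r(y, H) = (2 + y)/(61 + y)
P - r(88, E(8)) = 6965 - (2 + 88)/(61 + 88) = 6965 - 90/149 = 1037695/149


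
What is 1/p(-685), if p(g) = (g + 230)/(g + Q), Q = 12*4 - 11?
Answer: 648/455 ≈ 1.4242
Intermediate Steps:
Q = 37 (Q = 48 - 11 = 37)
p(g) = (230 + g)/(37 + g) (p(g) = (g + 230)/(g + 37) = (230 + g)/(37 + g))
1/p(-685) = 1/((230 - 685)/(37 - 685)) = 1/(-455/(-648)) = 1/(-1/648*(-455)) = 1/(455/648) = 648/455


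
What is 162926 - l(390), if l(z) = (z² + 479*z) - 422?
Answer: -175562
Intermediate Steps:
l(z) = -422 + z² + 479*z
162926 - l(390) = 162926 - (-422 + 390² + 479*390) = 162926 - (-422 + 152100 + 186810) = 162926 - 1*338488 = 162926 - 338488 = -175562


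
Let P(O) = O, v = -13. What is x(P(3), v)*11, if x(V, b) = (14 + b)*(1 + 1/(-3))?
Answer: 22/3 ≈ 7.3333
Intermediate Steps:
x(V, b) = 28/3 + 2*b/3 (x(V, b) = (14 + b)*(1 - ⅓) = (14 + b)*(⅔) = 28/3 + 2*b/3)
x(P(3), v)*11 = (28/3 + (⅔)*(-13))*11 = (28/3 - 26/3)*11 = (⅔)*11 = 22/3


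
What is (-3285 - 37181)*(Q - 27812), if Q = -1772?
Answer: 1197146144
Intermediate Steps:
(-3285 - 37181)*(Q - 27812) = (-3285 - 37181)*(-1772 - 27812) = -40466*(-29584) = 1197146144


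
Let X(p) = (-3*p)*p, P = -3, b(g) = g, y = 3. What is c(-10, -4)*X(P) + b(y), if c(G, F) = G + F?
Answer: 381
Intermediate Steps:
c(G, F) = F + G
X(p) = -3*p²
c(-10, -4)*X(P) + b(y) = (-4 - 10)*(-3*(-3)²) + 3 = -(-42)*9 + 3 = -14*(-27) + 3 = 378 + 3 = 381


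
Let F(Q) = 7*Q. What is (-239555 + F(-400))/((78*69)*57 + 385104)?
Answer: -80785/230626 ≈ -0.35029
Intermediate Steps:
(-239555 + F(-400))/((78*69)*57 + 385104) = (-239555 + 7*(-400))/((78*69)*57 + 385104) = (-239555 - 2800)/(5382*57 + 385104) = -242355/(306774 + 385104) = -242355/691878 = -242355*1/691878 = -80785/230626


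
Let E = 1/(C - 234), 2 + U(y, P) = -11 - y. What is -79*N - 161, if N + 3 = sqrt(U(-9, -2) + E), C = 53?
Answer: 76 - 395*I*sqrt(5249)/181 ≈ 76.0 - 158.11*I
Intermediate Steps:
U(y, P) = -13 - y (U(y, P) = -2 + (-11 - y) = -13 - y)
E = -1/181 (E = 1/(53 - 234) = 1/(-181) = -1/181 ≈ -0.0055249)
N = -3 + 5*I*sqrt(5249)/181 (N = -3 + sqrt((-13 - 1*(-9)) - 1/181) = -3 + sqrt((-13 + 9) - 1/181) = -3 + sqrt(-4 - 1/181) = -3 + sqrt(-725/181) = -3 + 5*I*sqrt(5249)/181 ≈ -3.0 + 2.0014*I)
-79*N - 161 = -79*(-3 + 5*I*sqrt(5249)/181) - 161 = (237 - 395*I*sqrt(5249)/181) - 161 = 76 - 395*I*sqrt(5249)/181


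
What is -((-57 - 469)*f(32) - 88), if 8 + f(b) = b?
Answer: 12712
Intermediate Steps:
f(b) = -8 + b
-((-57 - 469)*f(32) - 88) = -((-57 - 469)*(-8 + 32) - 88) = -(-526*24 - 88) = -(-12624 - 88) = -1*(-12712) = 12712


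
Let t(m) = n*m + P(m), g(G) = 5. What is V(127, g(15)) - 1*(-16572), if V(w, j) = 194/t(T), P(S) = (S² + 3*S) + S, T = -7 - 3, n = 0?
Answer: 497257/30 ≈ 16575.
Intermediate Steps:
T = -10
P(S) = S² + 4*S
t(m) = m*(4 + m) (t(m) = 0*m + m*(4 + m) = 0 + m*(4 + m) = m*(4 + m))
V(w, j) = 97/30 (V(w, j) = 194/((-10*(4 - 10))) = 194/((-10*(-6))) = 194/60 = 194*(1/60) = 97/30)
V(127, g(15)) - 1*(-16572) = 97/30 - 1*(-16572) = 97/30 + 16572 = 497257/30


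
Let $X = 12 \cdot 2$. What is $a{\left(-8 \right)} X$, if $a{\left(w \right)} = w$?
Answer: $-192$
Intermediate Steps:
$X = 24$
$a{\left(-8 \right)} X = \left(-8\right) 24 = -192$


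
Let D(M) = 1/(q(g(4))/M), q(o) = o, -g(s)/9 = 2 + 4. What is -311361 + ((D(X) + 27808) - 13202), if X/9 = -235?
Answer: -1780295/6 ≈ -2.9672e+5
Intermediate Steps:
g(s) = -54 (g(s) = -9*(2 + 4) = -9*6 = -54)
X = -2115 (X = 9*(-235) = -2115)
D(M) = -M/54 (D(M) = 1/(-54/M) = -M/54)
-311361 + ((D(X) + 27808) - 13202) = -311361 + ((-1/54*(-2115) + 27808) - 13202) = -311361 + ((235/6 + 27808) - 13202) = -311361 + (167083/6 - 13202) = -311361 + 87871/6 = -1780295/6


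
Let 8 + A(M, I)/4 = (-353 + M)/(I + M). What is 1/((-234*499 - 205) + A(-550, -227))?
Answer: -37/4328939 ≈ -8.5471e-6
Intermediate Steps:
A(M, I) = -32 + 4*(-353 + M)/(I + M) (A(M, I) = -32 + 4*((-353 + M)/(I + M)) = -32 + 4*(-353 + M)/(I + M))
1/((-234*499 - 205) + A(-550, -227)) = 1/((-234*499 - 205) + 4*(-353 - 8*(-227) - 7*(-550))/(-227 - 550)) = 1/((-116766 - 205) + 4*(-353 + 1816 + 3850)/(-777)) = 1/(-116971 + 4*(-1/777)*5313) = 1/(-116971 - 1012/37) = 1/(-4328939/37) = -37/4328939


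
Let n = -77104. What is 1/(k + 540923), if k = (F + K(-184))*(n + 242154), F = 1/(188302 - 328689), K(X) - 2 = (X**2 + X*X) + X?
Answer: 140387/1564805083247651 ≈ 8.9715e-11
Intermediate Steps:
K(X) = 2 + X + 2*X**2 (K(X) = 2 + ((X**2 + X*X) + X) = 2 + ((X**2 + X**2) + X) = 2 + (2*X**2 + X) = 2 + (X + 2*X**2) = 2 + X + 2*X**2)
F = -1/140387 (F = 1/(-140387) = -1/140387 ≈ -7.1232e-6)
k = 1564729144690450/140387 (k = (-1/140387 + (2 - 184 + 2*(-184)**2))*(-77104 + 242154) = (-1/140387 + (2 - 184 + 2*33856))*165050 = (-1/140387 + (2 - 184 + 67712))*165050 = (-1/140387 + 67530)*165050 = (9480334109/140387)*165050 = 1564729144690450/140387 ≈ 1.1146e+10)
1/(k + 540923) = 1/(1564729144690450/140387 + 540923) = 1/(1564805083247651/140387) = 140387/1564805083247651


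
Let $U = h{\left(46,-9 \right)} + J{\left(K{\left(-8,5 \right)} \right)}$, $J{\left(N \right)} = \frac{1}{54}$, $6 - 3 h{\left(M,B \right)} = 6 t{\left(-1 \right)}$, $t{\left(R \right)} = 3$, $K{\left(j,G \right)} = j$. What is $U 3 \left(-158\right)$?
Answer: $\frac{16985}{9} \approx 1887.2$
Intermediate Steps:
$h{\left(M,B \right)} = -4$ ($h{\left(M,B \right)} = 2 - \frac{6 \cdot 3}{3} = 2 - 6 = -4$)
$J{\left(N \right)} = \frac{1}{54}$
$U = - \frac{215}{54}$ ($U = -4 + \frac{1}{54} = - \frac{215}{54} \approx -3.9815$)
$U 3 \left(-158\right) = - \frac{215 \cdot 3 \left(-158\right)}{54} = \left(- \frac{215}{54}\right) \left(-474\right) = \frac{16985}{9}$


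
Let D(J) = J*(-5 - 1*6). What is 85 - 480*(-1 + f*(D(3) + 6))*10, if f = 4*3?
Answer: 1560085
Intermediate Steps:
D(J) = -11*J (D(J) = J*(-5 - 6) = J*(-11) = -11*J)
f = 12
85 - 480*(-1 + f*(D(3) + 6))*10 = 85 - 480*(-1 + 12*(-11*3 + 6))*10 = 85 - 480*(-1 + 12*(-33 + 6))*10 = 85 - 480*(-1 + 12*(-27))*10 = 85 - 480*(-1 - 324)*10 = 85 - (-156000)*10 = 85 - 480*(-3250) = 85 + 1560000 = 1560085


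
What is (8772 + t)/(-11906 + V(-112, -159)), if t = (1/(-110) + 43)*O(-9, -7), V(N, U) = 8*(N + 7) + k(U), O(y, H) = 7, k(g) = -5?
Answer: -998023/1402610 ≈ -0.71155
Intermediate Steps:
V(N, U) = 51 + 8*N (V(N, U) = 8*(N + 7) - 5 = 8*(7 + N) - 5 = (56 + 8*N) - 5 = 51 + 8*N)
t = 33103/110 (t = (1/(-110) + 43)*7 = (-1/110 + 43)*7 = (4729/110)*7 = 33103/110 ≈ 300.94)
(8772 + t)/(-11906 + V(-112, -159)) = (8772 + 33103/110)/(-11906 + (51 + 8*(-112))) = 998023/(110*(-11906 + (51 - 896))) = 998023/(110*(-11906 - 845)) = (998023/110)/(-12751) = (998023/110)*(-1/12751) = -998023/1402610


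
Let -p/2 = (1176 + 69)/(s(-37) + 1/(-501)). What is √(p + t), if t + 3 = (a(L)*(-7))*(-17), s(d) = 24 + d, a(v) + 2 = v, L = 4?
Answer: 2*√1131107245/3257 ≈ 20.652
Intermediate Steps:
a(v) = -2 + v
t = 235 (t = -3 + ((-2 + 4)*(-7))*(-17) = -3 + (2*(-7))*(-17) = -3 - 14*(-17) = -3 + 238 = 235)
p = 623745/3257 (p = -2*(1176 + 69)/((24 - 37) + 1/(-501)) = -2490/(-13 - 1/501) = -2490/(-6514/501) = -2490*(-501)/6514 = -2*(-623745/6514) = 623745/3257 ≈ 191.51)
√(p + t) = √(623745/3257 + 235) = √(1389140/3257) = 2*√1131107245/3257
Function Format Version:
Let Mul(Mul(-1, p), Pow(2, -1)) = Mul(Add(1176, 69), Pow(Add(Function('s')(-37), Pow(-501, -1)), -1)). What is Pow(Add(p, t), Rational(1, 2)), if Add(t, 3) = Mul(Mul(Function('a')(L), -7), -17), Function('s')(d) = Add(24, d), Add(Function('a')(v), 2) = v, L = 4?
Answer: Mul(Rational(2, 3257), Pow(1131107245, Rational(1, 2))) ≈ 20.652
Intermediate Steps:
Function('a')(v) = Add(-2, v)
t = 235 (t = Add(-3, Mul(Mul(Add(-2, 4), -7), -17)) = Add(-3, Mul(Mul(2, -7), -17)) = Add(-3, Mul(-14, -17)) = Add(-3, 238) = 235)
p = Rational(623745, 3257) (p = Mul(-2, Mul(Add(1176, 69), Pow(Add(Add(24, -37), Pow(-501, -1)), -1))) = Mul(-2, Mul(1245, Pow(Add(-13, Rational(-1, 501)), -1))) = Mul(-2, Mul(1245, Pow(Rational(-6514, 501), -1))) = Mul(-2, Mul(1245, Rational(-501, 6514))) = Mul(-2, Rational(-623745, 6514)) = Rational(623745, 3257) ≈ 191.51)
Pow(Add(p, t), Rational(1, 2)) = Pow(Add(Rational(623745, 3257), 235), Rational(1, 2)) = Pow(Rational(1389140, 3257), Rational(1, 2)) = Mul(Rational(2, 3257), Pow(1131107245, Rational(1, 2)))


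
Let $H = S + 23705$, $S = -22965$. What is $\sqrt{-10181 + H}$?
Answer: $3 i \sqrt{1049} \approx 97.165 i$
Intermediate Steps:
$H = 740$ ($H = -22965 + 23705 = 740$)
$\sqrt{-10181 + H} = \sqrt{-10181 + 740} = \sqrt{-9441} = 3 i \sqrt{1049}$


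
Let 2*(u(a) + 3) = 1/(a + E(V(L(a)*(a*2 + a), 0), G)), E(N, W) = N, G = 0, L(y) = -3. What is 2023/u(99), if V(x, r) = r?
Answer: -400554/593 ≈ -675.47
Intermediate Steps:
u(a) = -3 + 1/(2*a) (u(a) = -3 + 1/(2*(a + 0)) = -3 + 1/(2*a))
2023/u(99) = 2023/(-3 + (½)/99) = 2023/(-3 + (½)*(1/99)) = 2023/(-3 + 1/198) = 2023/(-593/198) = 2023*(-198/593) = -400554/593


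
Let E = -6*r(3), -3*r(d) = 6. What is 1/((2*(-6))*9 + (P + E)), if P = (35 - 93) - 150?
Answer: -1/304 ≈ -0.0032895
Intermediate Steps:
r(d) = -2 (r(d) = -1/3*6 = -2)
P = -208 (P = -58 - 150 = -208)
E = 12 (E = -6*(-2) = 12)
1/((2*(-6))*9 + (P + E)) = 1/((2*(-6))*9 + (-208 + 12)) = 1/(-12*9 - 196) = 1/(-108 - 196) = 1/(-304) = -1/304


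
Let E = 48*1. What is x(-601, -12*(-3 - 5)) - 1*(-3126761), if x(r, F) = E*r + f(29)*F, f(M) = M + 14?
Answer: 3102041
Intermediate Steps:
f(M) = 14 + M
E = 48
x(r, F) = 43*F + 48*r (x(r, F) = 48*r + (14 + 29)*F = 48*r + 43*F = 43*F + 48*r)
x(-601, -12*(-3 - 5)) - 1*(-3126761) = (43*(-12*(-3 - 5)) + 48*(-601)) - 1*(-3126761) = (43*(-12*(-8)) - 28848) + 3126761 = (43*96 - 28848) + 3126761 = (4128 - 28848) + 3126761 = -24720 + 3126761 = 3102041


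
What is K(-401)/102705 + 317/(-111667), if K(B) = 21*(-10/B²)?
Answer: -349019973037/122945863583149 ≈ -0.0028388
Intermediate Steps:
K(B) = -210/B² (K(B) = 21*(-10/B²) = -210/B²)
K(-401)/102705 + 317/(-111667) = -210/(-401)²/102705 + 317/(-111667) = -210*1/160801*(1/102705) + 317*(-1/111667) = -210/160801*1/102705 - 317/111667 = -14/1101004447 - 317/111667 = -349019973037/122945863583149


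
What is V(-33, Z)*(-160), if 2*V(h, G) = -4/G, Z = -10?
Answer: -32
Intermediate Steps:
V(h, G) = -2/G (V(h, G) = (-4/G)/2 = -2/G)
V(-33, Z)*(-160) = -2/(-10)*(-160) = -2*(-⅒)*(-160) = (⅕)*(-160) = -32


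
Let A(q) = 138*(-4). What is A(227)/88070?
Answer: -276/44035 ≈ -0.0062677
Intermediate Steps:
A(q) = -552
A(227)/88070 = -552/88070 = -552*1/88070 = -276/44035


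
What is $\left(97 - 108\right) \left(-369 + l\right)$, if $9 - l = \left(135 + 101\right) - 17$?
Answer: $6369$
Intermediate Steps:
$l = -210$ ($l = 9 - \left(\left(135 + 101\right) - 17\right) = 9 - \left(236 - 17\right) = 9 - 219 = -210$)
$\left(97 - 108\right) \left(-369 + l\right) = \left(97 - 108\right) \left(-369 - 210\right) = \left(97 - 108\right) \left(-579\right) = \left(-11\right) \left(-579\right) = 6369$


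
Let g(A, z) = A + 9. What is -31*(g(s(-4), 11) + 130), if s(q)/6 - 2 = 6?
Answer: -5797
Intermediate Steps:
s(q) = 48 (s(q) = 12 + 6*6 = 12 + 36 = 48)
g(A, z) = 9 + A
-31*(g(s(-4), 11) + 130) = -31*((9 + 48) + 130) = -31*(57 + 130) = -31*187 = -5797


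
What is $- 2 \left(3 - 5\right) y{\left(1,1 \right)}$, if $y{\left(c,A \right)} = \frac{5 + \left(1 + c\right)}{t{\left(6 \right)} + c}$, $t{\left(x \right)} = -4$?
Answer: $- \frac{28}{3} \approx -9.3333$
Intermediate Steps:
$y{\left(c,A \right)} = \frac{6 + c}{-4 + c}$ ($y{\left(c,A \right)} = \frac{5 + \left(1 + c\right)}{-4 + c} = \frac{6 + c}{-4 + c}$)
$- 2 \left(3 - 5\right) y{\left(1,1 \right)} = - 2 \left(3 - 5\right) \frac{6 + 1}{-4 + 1} = - 2 \left(- 2 \frac{1}{-3} \cdot 7\right) = - 2 \left(- 2 \left(\left(- \frac{1}{3}\right) 7\right)\right) = - 2 \left(\left(-2\right) \left(- \frac{7}{3}\right)\right) = \left(-2\right) \frac{14}{3} = - \frac{28}{3}$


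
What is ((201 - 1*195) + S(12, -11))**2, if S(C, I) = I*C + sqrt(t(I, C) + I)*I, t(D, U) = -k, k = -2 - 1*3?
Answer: 15150 + 2772*I*sqrt(6) ≈ 15150.0 + 6790.0*I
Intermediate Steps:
k = -5 (k = -2 - 3 = -5)
t(D, U) = 5 (t(D, U) = -1*(-5) = 5)
S(C, I) = C*I + I*sqrt(5 + I) (S(C, I) = I*C + sqrt(5 + I)*I = C*I + I*sqrt(5 + I))
((201 - 1*195) + S(12, -11))**2 = ((201 - 1*195) - 11*(12 + sqrt(5 - 11)))**2 = ((201 - 195) - 11*(12 + sqrt(-6)))**2 = (6 - 11*(12 + I*sqrt(6)))**2 = (6 + (-132 - 11*I*sqrt(6)))**2 = (-126 - 11*I*sqrt(6))**2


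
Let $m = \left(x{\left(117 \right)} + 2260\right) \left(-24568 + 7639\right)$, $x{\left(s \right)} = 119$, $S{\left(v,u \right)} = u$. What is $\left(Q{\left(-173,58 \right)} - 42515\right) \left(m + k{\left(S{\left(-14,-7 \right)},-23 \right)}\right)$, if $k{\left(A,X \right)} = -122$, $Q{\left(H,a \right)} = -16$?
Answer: $1712902553103$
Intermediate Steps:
$m = -40274091$ ($m = \left(119 + 2260\right) \left(-24568 + 7639\right) = 2379 \left(-16929\right) = -40274091$)
$\left(Q{\left(-173,58 \right)} - 42515\right) \left(m + k{\left(S{\left(-14,-7 \right)},-23 \right)}\right) = \left(-16 - 42515\right) \left(-40274091 - 122\right) = \left(-42531\right) \left(-40274213\right) = 1712902553103$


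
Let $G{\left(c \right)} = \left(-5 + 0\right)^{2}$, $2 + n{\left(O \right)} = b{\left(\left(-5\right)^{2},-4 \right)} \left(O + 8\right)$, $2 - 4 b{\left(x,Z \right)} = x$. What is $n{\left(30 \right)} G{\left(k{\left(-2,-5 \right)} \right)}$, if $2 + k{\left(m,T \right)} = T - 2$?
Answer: $- \frac{11025}{2} \approx -5512.5$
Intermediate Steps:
$b{\left(x,Z \right)} = \frac{1}{2} - \frac{x}{4}$
$k{\left(m,T \right)} = -4 + T$ ($k{\left(m,T \right)} = -2 + \left(T - 2\right) = -2 + \left(-2 + T\right) = -4 + T$)
$n{\left(O \right)} = -48 - \frac{23 O}{4}$ ($n{\left(O \right)} = -2 + \left(\frac{1}{2} - \frac{\left(-5\right)^{2}}{4}\right) \left(O + 8\right) = -2 + \left(\frac{1}{2} - \frac{25}{4}\right) \left(8 + O\right) = -2 - \frac{23 \left(8 + O\right)}{4} = -2 - \left(46 + \frac{23 O}{4}\right) = -48 - \frac{23 O}{4}$)
$G{\left(c \right)} = 25$ ($G{\left(c \right)} = \left(-5\right)^{2} = 25$)
$n{\left(30 \right)} G{\left(k{\left(-2,-5 \right)} \right)} = \left(-48 - \frac{345}{2}\right) 25 = \left(- \frac{441}{2}\right) 25 = - \frac{11025}{2}$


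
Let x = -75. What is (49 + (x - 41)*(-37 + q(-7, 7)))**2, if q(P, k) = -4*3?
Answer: 32867289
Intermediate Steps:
q(P, k) = -12
(49 + (x - 41)*(-37 + q(-7, 7)))**2 = (49 + (-75 - 41)*(-37 - 12))**2 = (49 - 116*(-49))**2 = (49 + 5684)**2 = 5733**2 = 32867289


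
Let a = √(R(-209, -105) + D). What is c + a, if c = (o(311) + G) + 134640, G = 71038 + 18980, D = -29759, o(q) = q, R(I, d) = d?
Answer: 224969 + 2*I*√7466 ≈ 2.2497e+5 + 172.81*I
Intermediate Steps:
a = 2*I*√7466 (a = √(-105 - 29759) = √(-29864) = 2*I*√7466 ≈ 172.81*I)
G = 90018
c = 224969 (c = (311 + 90018) + 134640 = 90329 + 134640 = 224969)
c + a = 224969 + 2*I*√7466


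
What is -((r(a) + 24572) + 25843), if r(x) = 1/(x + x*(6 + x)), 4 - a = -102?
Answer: -603870871/11978 ≈ -50415.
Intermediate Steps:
a = 106 (a = 4 - 1*(-102) = 4 + 102 = 106)
-((r(a) + 24572) + 25843) = -((1/(106*(7 + 106)) + 24572) + 25843) = -(((1/106)/113 + 24572) + 25843) = -(((1/106)*(1/113) + 24572) + 25843) = -((1/11978 + 24572) + 25843) = -(294323417/11978 + 25843) = -1*603870871/11978 = -603870871/11978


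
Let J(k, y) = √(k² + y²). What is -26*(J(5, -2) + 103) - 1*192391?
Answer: -195069 - 26*√29 ≈ -1.9521e+5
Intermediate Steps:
-26*(J(5, -2) + 103) - 1*192391 = -26*(√(5² + (-2)²) + 103) - 1*192391 = -26*(√(25 + 4) + 103) - 192391 = -26*(√29 + 103) - 192391 = -26*(103 + √29) - 192391 = (-2678 - 26*√29) - 192391 = -195069 - 26*√29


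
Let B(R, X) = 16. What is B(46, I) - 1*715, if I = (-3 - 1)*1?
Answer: -699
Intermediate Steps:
I = -4 (I = -4*1 = -4)
B(46, I) - 1*715 = 16 - 1*715 = 16 - 715 = -699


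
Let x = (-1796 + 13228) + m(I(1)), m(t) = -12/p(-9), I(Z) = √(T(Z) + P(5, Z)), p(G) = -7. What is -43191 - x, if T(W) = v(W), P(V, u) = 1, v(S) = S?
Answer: -382373/7 ≈ -54625.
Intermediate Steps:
T(W) = W
I(Z) = √(1 + Z) (I(Z) = √(Z + 1) = √(1 + Z))
m(t) = 12/7 (m(t) = -12/(-7) = -12*(-⅐) = 12/7)
x = 80036/7 (x = (-1796 + 13228) + 12/7 = 11432 + 12/7 = 80036/7 ≈ 11434.)
-43191 - x = -43191 - 1*80036/7 = -43191 - 80036/7 = -382373/7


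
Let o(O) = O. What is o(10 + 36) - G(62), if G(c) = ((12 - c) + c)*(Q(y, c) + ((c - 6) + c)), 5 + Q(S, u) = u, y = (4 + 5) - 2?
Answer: -2054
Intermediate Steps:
y = 7 (y = 9 - 2 = 7)
Q(S, u) = -5 + u
G(c) = -132 + 36*c (G(c) = ((12 - c) + c)*((-5 + c) + ((c - 6) + c)) = 12*((-5 + c) + ((-6 + c) + c)) = 12*((-5 + c) + (-6 + 2*c)) = 12*(-11 + 3*c) = -132 + 36*c)
o(10 + 36) - G(62) = (10 + 36) - (-132 + 36*62) = 46 - (-132 + 2232) = 46 - 1*2100 = 46 - 2100 = -2054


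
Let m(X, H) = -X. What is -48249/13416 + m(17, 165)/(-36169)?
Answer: -581630003/161747768 ≈ -3.5959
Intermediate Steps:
-48249/13416 + m(17, 165)/(-36169) = -48249/13416 - 1*17/(-36169) = -48249*1/13416 - 17*(-1/36169) = -16083/4472 + 17/36169 = -581630003/161747768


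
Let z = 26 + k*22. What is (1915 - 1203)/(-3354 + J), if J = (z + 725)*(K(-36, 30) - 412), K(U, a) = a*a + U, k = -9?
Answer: 356/123301 ≈ 0.0028872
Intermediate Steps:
K(U, a) = U + a**2 (K(U, a) = a**2 + U = U + a**2)
z = -172 (z = 26 - 9*22 = 26 - 198 = -172)
J = 249956 (J = (-172 + 725)*((-36 + 30**2) - 412) = 553*((-36 + 900) - 412) = 553*(864 - 412) = 553*452 = 249956)
(1915 - 1203)/(-3354 + J) = (1915 - 1203)/(-3354 + 249956) = 712/246602 = 712*(1/246602) = 356/123301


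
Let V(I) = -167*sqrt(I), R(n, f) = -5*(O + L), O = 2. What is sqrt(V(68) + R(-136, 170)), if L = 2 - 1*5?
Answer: sqrt(5 - 334*sqrt(17)) ≈ 37.042*I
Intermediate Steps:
L = -3 (L = 2 - 5 = -3)
R(n, f) = 5 (R(n, f) = -5*(2 - 3) = -5*(-1) = 5)
sqrt(V(68) + R(-136, 170)) = sqrt(-334*sqrt(17) + 5) = sqrt(5 - 334*sqrt(17))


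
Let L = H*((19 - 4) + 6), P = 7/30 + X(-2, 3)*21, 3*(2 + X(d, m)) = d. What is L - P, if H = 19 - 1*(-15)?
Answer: 23093/30 ≈ 769.77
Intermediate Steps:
X(d, m) = -2 + d/3
H = 34 (H = 19 + 15 = 34)
P = -1673/30 (P = 7/30 + (-2 + (1/3)*(-2))*21 = 7*(1/30) + (-2 - 2/3)*21 = 7/30 - 8/3*21 = 7/30 - 56 = -1673/30 ≈ -55.767)
L = 714 (L = 34*((19 - 4) + 6) = 34*(15 + 6) = 34*21 = 714)
L - P = 714 - 1*(-1673/30) = 714 + 1673/30 = 23093/30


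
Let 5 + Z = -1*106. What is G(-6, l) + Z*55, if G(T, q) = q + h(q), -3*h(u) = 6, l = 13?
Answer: -6094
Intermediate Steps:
h(u) = -2 (h(u) = -1/3*6 = -2)
Z = -111 (Z = -5 - 1*106 = -5 - 106 = -111)
G(T, q) = -2 + q (G(T, q) = q - 2 = -2 + q)
G(-6, l) + Z*55 = (-2 + 13) - 111*55 = 11 - 6105 = -6094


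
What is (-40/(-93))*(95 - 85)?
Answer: 400/93 ≈ 4.3011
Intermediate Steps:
(-40/(-93))*(95 - 85) = -40*(-1/93)*10 = (40/93)*10 = 400/93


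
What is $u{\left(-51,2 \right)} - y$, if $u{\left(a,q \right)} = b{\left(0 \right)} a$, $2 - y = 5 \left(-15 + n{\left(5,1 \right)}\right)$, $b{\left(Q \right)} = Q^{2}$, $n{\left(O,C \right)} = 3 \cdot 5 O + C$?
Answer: $303$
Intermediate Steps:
$n{\left(O,C \right)} = C + 15 O$ ($n{\left(O,C \right)} = 15 O + C = C + 15 O$)
$y = -303$ ($y = 2 - 5 \left(-15 + \left(1 + 15 \cdot 5\right)\right) = 2 - 5 \left(-15 + \left(1 + 75\right)\right) = 2 - 5 \left(-15 + 76\right) = 2 - 5 \cdot 61 = 2 - 305 = -303$)
$u{\left(a,q \right)} = 0$ ($u{\left(a,q \right)} = 0^{2} a = 0 a = 0$)
$u{\left(-51,2 \right)} - y = 0 - -303 = 0 + 303 = 303$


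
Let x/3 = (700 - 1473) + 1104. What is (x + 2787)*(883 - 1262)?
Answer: -1432620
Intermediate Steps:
x = 993 (x = 3*((700 - 1473) + 1104) = 3*(-773 + 1104) = 3*331 = 993)
(x + 2787)*(883 - 1262) = (993 + 2787)*(883 - 1262) = 3780*(-379) = -1432620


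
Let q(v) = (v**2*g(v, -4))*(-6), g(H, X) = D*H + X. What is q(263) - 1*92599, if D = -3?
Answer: 329013503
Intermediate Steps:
g(H, X) = X - 3*H (g(H, X) = -3*H + X = X - 3*H)
q(v) = -6*v**2*(-4 - 3*v) (q(v) = (v**2*(-4 - 3*v))*(-6) = -6*v**2*(-4 - 3*v))
q(263) - 1*92599 = 263**2*(24 + 18*263) - 1*92599 = 69169*(24 + 4734) - 92599 = 69169*4758 - 92599 = 329106102 - 92599 = 329013503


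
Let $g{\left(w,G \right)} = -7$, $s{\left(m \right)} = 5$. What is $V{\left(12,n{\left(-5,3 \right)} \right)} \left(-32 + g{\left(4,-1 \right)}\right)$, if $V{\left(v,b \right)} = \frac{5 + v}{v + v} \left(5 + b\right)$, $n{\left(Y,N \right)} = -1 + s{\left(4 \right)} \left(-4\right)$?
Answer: $442$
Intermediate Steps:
$n{\left(Y,N \right)} = -21$ ($n{\left(Y,N \right)} = -1 + 5 \left(-4\right) = -1 - 20 = -21$)
$V{\left(v,b \right)} = \frac{\left(5 + b\right) \left(5 + v\right)}{2 v}$ ($V{\left(v,b \right)} = \frac{5 + v}{2 v} \left(5 + b\right) = \frac{\left(5 + b\right) \left(5 + v\right)}{2 v}$)
$V{\left(12,n{\left(-5,3 \right)} \right)} \left(-32 + g{\left(4,-1 \right)}\right) = \frac{25 + 5 \left(-21\right) + 12 \left(5 - 21\right)}{2 \cdot 12} \left(-32 - 7\right) = \frac{1}{2} \cdot \frac{1}{12} \left(25 - 105 + 12 \left(-16\right)\right) \left(-39\right) = \frac{1}{2} \cdot \frac{1}{12} \left(25 - 105 - 192\right) \left(-39\right) = \frac{1}{2} \cdot \frac{1}{12} \left(-272\right) \left(-39\right) = \left(- \frac{34}{3}\right) \left(-39\right) = 442$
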